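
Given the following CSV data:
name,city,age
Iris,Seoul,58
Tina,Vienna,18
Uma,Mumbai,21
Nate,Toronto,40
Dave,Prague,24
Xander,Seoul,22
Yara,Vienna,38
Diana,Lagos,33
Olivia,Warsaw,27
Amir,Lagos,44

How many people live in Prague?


Scanning city column for 'Prague':
  Row 5: Dave -> MATCH
Total matches: 1

ANSWER: 1


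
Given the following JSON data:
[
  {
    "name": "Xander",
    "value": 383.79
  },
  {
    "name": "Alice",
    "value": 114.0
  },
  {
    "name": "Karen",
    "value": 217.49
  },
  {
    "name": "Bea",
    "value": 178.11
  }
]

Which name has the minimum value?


Comparing values:
  Xander: 383.79
  Alice: 114.0
  Karen: 217.49
  Bea: 178.11
Minimum: Alice (114.0)

ANSWER: Alice


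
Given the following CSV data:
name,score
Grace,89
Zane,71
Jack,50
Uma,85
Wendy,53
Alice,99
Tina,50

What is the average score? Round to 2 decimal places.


Scores: 89, 71, 50, 85, 53, 99, 50
Sum = 497
Count = 7
Average = 497 / 7 = 71.00

ANSWER: 71.00


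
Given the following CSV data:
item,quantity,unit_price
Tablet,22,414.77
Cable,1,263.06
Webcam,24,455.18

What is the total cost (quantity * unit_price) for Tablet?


Row: Tablet
quantity = 22
unit_price = 414.77
total = 22 * 414.77 = 9124.94

ANSWER: 9124.94


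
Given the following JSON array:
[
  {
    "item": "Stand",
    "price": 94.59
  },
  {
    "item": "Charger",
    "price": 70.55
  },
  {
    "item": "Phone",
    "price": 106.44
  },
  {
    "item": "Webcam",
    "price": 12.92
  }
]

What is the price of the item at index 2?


Array index 2 -> Phone
price = 106.44

ANSWER: 106.44


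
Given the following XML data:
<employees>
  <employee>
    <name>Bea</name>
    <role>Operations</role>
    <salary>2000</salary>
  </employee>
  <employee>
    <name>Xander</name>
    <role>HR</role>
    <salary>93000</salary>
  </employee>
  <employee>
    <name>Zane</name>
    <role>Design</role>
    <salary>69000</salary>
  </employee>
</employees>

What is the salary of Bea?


Searching for <employee> with <name>Bea</name>
Found at position 1
<salary>2000</salary>

ANSWER: 2000


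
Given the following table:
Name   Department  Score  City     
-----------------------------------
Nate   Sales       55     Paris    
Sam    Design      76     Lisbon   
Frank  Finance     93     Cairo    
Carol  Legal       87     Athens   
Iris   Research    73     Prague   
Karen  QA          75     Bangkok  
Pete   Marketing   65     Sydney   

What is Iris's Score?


Row 5: Iris
Score = 73

ANSWER: 73


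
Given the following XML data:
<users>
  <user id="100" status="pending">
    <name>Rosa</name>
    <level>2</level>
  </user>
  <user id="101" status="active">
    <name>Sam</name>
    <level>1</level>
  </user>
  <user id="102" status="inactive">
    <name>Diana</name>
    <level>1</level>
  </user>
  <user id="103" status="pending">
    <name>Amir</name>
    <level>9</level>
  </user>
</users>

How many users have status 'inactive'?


Counting users with status='inactive':
  Diana (id=102) -> MATCH
Count: 1

ANSWER: 1


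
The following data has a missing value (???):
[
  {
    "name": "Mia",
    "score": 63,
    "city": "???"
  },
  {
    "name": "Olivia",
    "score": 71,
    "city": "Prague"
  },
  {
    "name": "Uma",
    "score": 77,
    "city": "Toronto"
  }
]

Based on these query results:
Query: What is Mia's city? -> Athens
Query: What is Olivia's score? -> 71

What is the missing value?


The missing value is Mia's city
From query: Mia's city = Athens

ANSWER: Athens


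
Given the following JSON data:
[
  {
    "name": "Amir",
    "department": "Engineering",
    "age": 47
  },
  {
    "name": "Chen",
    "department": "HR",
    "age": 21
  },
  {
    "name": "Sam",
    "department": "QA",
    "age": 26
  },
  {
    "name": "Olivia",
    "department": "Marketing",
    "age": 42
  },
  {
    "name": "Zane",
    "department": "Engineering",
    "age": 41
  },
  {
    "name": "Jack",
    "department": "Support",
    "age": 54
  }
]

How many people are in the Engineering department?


Scanning records for department = Engineering
  Record 0: Amir
  Record 4: Zane
Count: 2

ANSWER: 2


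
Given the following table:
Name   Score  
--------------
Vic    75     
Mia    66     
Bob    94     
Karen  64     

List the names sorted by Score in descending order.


Sorting by Score (descending):
  Bob: 94
  Vic: 75
  Mia: 66
  Karen: 64


ANSWER: Bob, Vic, Mia, Karen


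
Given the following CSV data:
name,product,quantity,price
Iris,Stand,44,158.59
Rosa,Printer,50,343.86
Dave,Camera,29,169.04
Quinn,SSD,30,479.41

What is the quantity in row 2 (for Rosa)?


Row 2: Rosa
Column 'quantity' = 50

ANSWER: 50


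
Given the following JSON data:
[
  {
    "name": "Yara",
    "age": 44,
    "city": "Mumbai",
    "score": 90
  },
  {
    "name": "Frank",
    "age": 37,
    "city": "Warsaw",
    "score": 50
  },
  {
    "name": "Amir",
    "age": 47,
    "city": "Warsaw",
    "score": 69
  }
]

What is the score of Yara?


Looking up record where name = Yara
Record index: 0
Field 'score' = 90

ANSWER: 90


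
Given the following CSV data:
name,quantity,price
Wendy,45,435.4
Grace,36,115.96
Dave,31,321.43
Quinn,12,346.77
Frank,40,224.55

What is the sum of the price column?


Values in 'price' column:
  Row 1: 435.4
  Row 2: 115.96
  Row 3: 321.43
  Row 4: 346.77
  Row 5: 224.55
Sum = 435.4 + 115.96 + 321.43 + 346.77 + 224.55 = 1444.11

ANSWER: 1444.11


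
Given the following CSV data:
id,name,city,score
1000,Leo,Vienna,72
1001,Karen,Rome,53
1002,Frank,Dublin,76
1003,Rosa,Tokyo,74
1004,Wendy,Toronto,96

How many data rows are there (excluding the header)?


Counting rows (excluding header):
Header: id,name,city,score
Data rows: 5

ANSWER: 5


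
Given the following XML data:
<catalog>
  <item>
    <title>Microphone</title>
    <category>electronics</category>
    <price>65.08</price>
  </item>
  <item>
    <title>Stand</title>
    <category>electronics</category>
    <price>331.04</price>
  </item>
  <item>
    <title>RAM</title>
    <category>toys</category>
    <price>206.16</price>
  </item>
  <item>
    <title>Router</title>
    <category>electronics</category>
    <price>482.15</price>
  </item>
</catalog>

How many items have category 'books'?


Scanning <item> elements for <category>books</category>:
Count: 0

ANSWER: 0


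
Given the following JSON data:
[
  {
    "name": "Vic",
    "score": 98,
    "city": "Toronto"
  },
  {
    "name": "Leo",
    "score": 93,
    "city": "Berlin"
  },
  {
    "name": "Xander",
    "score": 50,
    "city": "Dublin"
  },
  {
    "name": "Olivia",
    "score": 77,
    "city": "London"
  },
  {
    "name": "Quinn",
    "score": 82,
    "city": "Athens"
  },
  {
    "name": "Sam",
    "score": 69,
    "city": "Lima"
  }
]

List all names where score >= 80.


Filtering records where score >= 80:
  Vic (score=98) -> YES
  Leo (score=93) -> YES
  Xander (score=50) -> no
  Olivia (score=77) -> no
  Quinn (score=82) -> YES
  Sam (score=69) -> no


ANSWER: Vic, Leo, Quinn


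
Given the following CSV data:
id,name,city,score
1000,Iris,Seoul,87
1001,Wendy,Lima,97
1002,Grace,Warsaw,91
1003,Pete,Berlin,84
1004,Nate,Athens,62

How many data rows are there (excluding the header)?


Counting rows (excluding header):
Header: id,name,city,score
Data rows: 5

ANSWER: 5


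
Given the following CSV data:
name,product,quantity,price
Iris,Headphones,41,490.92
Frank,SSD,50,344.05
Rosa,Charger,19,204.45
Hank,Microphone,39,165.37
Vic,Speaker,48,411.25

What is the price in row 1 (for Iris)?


Row 1: Iris
Column 'price' = 490.92

ANSWER: 490.92


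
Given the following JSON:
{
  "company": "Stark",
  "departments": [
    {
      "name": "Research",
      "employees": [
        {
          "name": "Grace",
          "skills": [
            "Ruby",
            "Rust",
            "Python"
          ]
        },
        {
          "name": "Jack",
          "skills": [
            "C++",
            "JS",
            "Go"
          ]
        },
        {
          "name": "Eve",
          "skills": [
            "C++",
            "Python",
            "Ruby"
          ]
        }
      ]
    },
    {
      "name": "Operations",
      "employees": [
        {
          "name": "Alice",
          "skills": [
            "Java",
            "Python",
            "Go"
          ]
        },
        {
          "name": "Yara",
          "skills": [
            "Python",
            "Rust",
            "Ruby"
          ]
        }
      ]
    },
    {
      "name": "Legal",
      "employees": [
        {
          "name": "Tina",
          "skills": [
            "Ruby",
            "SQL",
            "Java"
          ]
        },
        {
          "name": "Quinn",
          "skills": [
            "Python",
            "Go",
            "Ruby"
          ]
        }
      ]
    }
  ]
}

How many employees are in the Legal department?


Path: departments[2].employees
Count: 2

ANSWER: 2


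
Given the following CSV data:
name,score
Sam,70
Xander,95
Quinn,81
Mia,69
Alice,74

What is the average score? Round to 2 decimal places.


Scores: 70, 95, 81, 69, 74
Sum = 389
Count = 5
Average = 389 / 5 = 77.80

ANSWER: 77.80


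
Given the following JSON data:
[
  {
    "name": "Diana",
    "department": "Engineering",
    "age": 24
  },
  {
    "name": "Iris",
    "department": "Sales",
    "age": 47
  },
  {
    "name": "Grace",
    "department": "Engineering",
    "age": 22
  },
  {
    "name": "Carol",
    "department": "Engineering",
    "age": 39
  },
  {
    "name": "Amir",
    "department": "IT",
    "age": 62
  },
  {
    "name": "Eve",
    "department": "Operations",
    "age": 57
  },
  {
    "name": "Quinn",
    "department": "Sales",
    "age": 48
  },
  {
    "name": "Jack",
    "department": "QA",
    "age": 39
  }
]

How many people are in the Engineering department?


Scanning records for department = Engineering
  Record 0: Diana
  Record 2: Grace
  Record 3: Carol
Count: 3

ANSWER: 3


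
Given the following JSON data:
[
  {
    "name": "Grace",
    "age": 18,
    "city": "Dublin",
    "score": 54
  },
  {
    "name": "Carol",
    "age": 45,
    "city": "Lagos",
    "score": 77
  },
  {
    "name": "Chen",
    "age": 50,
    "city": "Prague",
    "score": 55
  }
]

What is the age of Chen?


Looking up record where name = Chen
Record index: 2
Field 'age' = 50

ANSWER: 50


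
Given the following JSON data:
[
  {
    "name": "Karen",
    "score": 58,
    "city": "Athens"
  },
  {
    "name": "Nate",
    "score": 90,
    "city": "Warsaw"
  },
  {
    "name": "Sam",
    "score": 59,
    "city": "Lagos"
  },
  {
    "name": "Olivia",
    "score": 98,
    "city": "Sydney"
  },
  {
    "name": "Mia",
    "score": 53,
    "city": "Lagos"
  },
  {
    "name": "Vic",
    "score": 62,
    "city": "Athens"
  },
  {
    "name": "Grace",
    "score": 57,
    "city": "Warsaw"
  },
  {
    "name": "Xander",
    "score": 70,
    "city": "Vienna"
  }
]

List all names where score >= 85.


Filtering records where score >= 85:
  Karen (score=58) -> no
  Nate (score=90) -> YES
  Sam (score=59) -> no
  Olivia (score=98) -> YES
  Mia (score=53) -> no
  Vic (score=62) -> no
  Grace (score=57) -> no
  Xander (score=70) -> no


ANSWER: Nate, Olivia


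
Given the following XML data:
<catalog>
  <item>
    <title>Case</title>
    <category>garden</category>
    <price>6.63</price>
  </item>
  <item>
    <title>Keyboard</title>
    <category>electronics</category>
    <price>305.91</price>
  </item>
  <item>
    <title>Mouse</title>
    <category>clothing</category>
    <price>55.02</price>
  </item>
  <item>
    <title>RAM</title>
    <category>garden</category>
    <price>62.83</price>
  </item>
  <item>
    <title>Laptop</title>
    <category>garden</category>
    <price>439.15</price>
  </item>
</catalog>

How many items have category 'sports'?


Scanning <item> elements for <category>sports</category>:
Count: 0

ANSWER: 0


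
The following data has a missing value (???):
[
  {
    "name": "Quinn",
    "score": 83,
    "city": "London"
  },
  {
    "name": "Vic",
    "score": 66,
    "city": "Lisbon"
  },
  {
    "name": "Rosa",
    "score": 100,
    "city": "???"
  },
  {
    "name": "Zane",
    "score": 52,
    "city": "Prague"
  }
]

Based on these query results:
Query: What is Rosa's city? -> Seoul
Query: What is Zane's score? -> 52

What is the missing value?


The missing value is Rosa's city
From query: Rosa's city = Seoul

ANSWER: Seoul


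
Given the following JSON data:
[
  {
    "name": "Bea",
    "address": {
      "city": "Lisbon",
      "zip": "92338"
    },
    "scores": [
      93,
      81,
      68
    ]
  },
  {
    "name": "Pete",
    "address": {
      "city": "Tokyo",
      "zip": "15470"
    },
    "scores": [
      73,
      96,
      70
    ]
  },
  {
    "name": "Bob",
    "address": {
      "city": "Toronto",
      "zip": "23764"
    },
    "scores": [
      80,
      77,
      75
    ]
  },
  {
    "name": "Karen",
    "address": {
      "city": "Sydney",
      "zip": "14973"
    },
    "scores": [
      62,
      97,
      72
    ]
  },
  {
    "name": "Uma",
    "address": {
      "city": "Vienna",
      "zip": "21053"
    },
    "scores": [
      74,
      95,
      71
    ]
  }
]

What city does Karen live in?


Path: records[3].address.city
Value: Sydney

ANSWER: Sydney


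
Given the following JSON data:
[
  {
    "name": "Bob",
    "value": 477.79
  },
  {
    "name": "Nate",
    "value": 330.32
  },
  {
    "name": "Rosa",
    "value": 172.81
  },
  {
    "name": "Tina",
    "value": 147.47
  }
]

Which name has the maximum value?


Comparing values:
  Bob: 477.79
  Nate: 330.32
  Rosa: 172.81
  Tina: 147.47
Maximum: Bob (477.79)

ANSWER: Bob


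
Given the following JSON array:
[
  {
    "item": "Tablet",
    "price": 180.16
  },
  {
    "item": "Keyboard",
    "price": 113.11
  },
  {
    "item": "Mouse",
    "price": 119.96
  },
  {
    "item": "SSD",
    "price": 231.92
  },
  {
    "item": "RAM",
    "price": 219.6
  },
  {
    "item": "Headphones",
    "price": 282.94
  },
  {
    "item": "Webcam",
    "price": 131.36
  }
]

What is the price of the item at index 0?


Array index 0 -> Tablet
price = 180.16

ANSWER: 180.16


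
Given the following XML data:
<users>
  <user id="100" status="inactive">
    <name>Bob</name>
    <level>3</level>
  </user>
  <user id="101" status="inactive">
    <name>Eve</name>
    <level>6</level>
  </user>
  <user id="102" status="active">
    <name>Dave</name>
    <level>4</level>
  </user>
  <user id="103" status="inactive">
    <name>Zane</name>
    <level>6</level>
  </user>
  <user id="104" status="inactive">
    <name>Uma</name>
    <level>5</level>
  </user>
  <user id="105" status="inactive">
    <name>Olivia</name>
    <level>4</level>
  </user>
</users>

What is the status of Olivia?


Finding user with name = Olivia
user id="105" status="inactive"

ANSWER: inactive


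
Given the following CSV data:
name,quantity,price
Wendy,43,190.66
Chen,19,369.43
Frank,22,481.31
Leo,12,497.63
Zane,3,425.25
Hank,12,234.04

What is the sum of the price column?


Values in 'price' column:
  Row 1: 190.66
  Row 2: 369.43
  Row 3: 481.31
  Row 4: 497.63
  Row 5: 425.25
  Row 6: 234.04
Sum = 190.66 + 369.43 + 481.31 + 497.63 + 425.25 + 234.04 = 2198.32

ANSWER: 2198.32


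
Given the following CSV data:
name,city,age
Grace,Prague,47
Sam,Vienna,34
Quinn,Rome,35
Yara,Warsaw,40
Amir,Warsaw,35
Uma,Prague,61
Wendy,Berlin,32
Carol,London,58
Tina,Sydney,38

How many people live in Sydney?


Scanning city column for 'Sydney':
  Row 9: Tina -> MATCH
Total matches: 1

ANSWER: 1


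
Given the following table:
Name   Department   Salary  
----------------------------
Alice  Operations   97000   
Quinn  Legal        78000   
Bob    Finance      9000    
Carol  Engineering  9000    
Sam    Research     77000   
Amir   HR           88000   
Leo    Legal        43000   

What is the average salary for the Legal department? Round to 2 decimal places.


Legal department members:
  Quinn: 78000
  Leo: 43000
Sum = 121000
Count = 2
Average = 121000 / 2 = 60500.00

ANSWER: 60500.00


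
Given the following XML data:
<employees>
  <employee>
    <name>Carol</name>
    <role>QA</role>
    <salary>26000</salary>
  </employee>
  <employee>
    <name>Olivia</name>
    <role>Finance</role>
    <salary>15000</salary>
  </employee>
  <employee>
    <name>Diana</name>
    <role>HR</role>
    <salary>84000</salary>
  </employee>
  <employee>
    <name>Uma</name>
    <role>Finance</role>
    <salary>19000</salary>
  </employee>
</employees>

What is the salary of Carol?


Searching for <employee> with <name>Carol</name>
Found at position 1
<salary>26000</salary>

ANSWER: 26000


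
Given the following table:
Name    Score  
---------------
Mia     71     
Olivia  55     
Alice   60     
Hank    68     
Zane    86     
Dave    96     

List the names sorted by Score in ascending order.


Sorting by Score (ascending):
  Olivia: 55
  Alice: 60
  Hank: 68
  Mia: 71
  Zane: 86
  Dave: 96


ANSWER: Olivia, Alice, Hank, Mia, Zane, Dave


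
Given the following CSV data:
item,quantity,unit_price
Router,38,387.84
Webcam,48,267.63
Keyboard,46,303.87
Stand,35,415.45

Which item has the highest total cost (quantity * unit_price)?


Computing row totals:
  Router: 14737.92
  Webcam: 12846.24
  Keyboard: 13978.02
  Stand: 14540.75
Maximum: Router (14737.92)

ANSWER: Router


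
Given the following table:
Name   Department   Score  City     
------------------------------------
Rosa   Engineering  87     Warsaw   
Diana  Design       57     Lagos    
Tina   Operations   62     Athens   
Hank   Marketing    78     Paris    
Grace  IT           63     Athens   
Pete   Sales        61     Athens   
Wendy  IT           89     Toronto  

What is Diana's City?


Row 2: Diana
City = Lagos

ANSWER: Lagos


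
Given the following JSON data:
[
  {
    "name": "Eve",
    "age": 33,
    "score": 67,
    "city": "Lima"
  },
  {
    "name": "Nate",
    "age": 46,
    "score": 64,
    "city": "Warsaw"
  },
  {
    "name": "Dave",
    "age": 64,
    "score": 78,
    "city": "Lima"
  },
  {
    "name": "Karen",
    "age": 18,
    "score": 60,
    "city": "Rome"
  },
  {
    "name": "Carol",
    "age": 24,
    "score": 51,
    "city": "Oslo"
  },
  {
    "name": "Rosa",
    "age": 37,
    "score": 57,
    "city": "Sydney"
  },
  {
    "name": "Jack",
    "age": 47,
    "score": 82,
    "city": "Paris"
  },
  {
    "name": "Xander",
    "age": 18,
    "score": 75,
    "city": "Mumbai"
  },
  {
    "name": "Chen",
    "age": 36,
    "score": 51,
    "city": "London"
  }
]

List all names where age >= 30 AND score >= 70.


Checking both conditions:
  Eve (age=33, score=67) -> no
  Nate (age=46, score=64) -> no
  Dave (age=64, score=78) -> YES
  Karen (age=18, score=60) -> no
  Carol (age=24, score=51) -> no
  Rosa (age=37, score=57) -> no
  Jack (age=47, score=82) -> YES
  Xander (age=18, score=75) -> no
  Chen (age=36, score=51) -> no


ANSWER: Dave, Jack


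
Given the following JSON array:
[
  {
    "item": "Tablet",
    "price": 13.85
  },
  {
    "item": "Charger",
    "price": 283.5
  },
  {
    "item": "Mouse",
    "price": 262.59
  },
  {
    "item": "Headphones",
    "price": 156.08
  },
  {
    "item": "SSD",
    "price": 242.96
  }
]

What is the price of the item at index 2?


Array index 2 -> Mouse
price = 262.59

ANSWER: 262.59


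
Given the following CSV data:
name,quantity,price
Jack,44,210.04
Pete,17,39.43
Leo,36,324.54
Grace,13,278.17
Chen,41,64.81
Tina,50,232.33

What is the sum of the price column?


Values in 'price' column:
  Row 1: 210.04
  Row 2: 39.43
  Row 3: 324.54
  Row 4: 278.17
  Row 5: 64.81
  Row 6: 232.33
Sum = 210.04 + 39.43 + 324.54 + 278.17 + 64.81 + 232.33 = 1149.32

ANSWER: 1149.32


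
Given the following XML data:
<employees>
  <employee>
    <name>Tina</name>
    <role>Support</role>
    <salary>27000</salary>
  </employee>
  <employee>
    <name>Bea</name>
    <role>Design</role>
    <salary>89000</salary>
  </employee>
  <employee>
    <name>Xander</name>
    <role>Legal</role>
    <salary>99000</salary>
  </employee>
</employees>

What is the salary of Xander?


Searching for <employee> with <name>Xander</name>
Found at position 3
<salary>99000</salary>

ANSWER: 99000


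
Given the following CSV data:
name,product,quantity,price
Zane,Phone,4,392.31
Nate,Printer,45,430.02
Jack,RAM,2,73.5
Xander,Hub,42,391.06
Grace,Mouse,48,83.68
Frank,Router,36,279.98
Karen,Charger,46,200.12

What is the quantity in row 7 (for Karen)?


Row 7: Karen
Column 'quantity' = 46

ANSWER: 46


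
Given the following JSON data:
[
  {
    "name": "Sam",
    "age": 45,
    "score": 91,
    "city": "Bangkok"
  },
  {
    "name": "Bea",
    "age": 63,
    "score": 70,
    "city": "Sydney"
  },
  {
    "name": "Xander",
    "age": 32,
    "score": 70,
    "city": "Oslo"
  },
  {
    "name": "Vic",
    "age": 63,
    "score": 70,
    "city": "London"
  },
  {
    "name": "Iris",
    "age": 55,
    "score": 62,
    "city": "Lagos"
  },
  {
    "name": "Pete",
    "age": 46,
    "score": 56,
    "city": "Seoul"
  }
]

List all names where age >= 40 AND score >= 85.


Checking both conditions:
  Sam (age=45, score=91) -> YES
  Bea (age=63, score=70) -> no
  Xander (age=32, score=70) -> no
  Vic (age=63, score=70) -> no
  Iris (age=55, score=62) -> no
  Pete (age=46, score=56) -> no


ANSWER: Sam


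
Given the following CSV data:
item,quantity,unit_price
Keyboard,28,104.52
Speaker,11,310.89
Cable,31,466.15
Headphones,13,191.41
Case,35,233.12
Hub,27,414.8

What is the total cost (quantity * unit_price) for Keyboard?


Row: Keyboard
quantity = 28
unit_price = 104.52
total = 28 * 104.52 = 2926.56

ANSWER: 2926.56


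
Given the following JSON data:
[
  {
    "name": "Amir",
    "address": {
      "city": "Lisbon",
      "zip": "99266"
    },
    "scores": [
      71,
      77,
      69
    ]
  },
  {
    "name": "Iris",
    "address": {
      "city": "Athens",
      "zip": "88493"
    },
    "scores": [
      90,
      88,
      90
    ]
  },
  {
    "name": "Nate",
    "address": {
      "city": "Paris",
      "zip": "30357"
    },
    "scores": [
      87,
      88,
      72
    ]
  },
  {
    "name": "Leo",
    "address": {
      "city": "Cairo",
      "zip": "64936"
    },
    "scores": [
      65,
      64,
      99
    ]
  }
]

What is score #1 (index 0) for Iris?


Path: records[1].scores[0]
Value: 90

ANSWER: 90


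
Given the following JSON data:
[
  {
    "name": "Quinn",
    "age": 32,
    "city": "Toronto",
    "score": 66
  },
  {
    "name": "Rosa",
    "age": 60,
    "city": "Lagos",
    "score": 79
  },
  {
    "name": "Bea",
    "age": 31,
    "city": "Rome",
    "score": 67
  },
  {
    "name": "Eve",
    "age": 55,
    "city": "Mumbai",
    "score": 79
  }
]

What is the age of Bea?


Looking up record where name = Bea
Record index: 2
Field 'age' = 31

ANSWER: 31


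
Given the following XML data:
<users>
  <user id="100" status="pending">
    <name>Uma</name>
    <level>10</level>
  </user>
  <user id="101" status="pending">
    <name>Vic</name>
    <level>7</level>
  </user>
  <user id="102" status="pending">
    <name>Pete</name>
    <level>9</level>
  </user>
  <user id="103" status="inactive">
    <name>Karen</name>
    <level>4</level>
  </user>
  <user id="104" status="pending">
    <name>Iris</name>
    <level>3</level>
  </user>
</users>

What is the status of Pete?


Finding user with name = Pete
user id="102" status="pending"

ANSWER: pending


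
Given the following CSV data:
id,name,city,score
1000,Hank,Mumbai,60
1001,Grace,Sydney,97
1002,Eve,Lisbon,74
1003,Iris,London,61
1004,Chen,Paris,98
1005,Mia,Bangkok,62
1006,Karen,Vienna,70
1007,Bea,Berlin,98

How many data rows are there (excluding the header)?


Counting rows (excluding header):
Header: id,name,city,score
Data rows: 8

ANSWER: 8


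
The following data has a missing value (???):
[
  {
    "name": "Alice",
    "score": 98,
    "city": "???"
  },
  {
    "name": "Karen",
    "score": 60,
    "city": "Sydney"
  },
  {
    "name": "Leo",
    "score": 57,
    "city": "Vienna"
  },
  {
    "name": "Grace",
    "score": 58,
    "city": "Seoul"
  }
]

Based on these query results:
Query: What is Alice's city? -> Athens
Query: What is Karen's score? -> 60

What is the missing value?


The missing value is Alice's city
From query: Alice's city = Athens

ANSWER: Athens


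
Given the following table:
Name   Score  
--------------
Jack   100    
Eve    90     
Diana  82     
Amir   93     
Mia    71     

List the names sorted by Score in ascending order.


Sorting by Score (ascending):
  Mia: 71
  Diana: 82
  Eve: 90
  Amir: 93
  Jack: 100


ANSWER: Mia, Diana, Eve, Amir, Jack


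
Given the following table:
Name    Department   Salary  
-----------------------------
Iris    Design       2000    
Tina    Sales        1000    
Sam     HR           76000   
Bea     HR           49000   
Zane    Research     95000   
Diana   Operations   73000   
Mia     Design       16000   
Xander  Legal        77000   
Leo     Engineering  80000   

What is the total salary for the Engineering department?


Engineering department members:
  Leo: 80000
Total = 80000 = 80000

ANSWER: 80000


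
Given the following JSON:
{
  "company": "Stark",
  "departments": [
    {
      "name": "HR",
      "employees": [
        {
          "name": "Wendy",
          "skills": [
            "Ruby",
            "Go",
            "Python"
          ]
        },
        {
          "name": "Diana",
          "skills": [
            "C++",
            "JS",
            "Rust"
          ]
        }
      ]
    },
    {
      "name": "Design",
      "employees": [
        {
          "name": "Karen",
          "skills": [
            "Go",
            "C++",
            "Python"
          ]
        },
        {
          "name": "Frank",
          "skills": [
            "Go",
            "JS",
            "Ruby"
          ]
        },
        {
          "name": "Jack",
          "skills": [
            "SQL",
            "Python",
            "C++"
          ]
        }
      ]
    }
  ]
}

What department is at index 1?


Path: departments[1].name
Value: Design

ANSWER: Design


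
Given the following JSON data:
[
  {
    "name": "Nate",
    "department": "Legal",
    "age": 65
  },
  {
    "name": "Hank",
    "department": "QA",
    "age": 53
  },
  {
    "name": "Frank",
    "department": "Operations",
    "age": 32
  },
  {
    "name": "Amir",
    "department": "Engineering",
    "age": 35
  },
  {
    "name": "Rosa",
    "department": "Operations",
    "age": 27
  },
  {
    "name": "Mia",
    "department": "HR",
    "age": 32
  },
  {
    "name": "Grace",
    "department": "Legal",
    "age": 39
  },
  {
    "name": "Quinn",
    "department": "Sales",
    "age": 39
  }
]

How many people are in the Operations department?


Scanning records for department = Operations
  Record 2: Frank
  Record 4: Rosa
Count: 2

ANSWER: 2


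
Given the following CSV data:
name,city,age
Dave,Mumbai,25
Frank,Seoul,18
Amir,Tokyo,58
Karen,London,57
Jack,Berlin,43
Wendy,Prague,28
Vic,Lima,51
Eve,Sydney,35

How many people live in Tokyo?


Scanning city column for 'Tokyo':
  Row 3: Amir -> MATCH
Total matches: 1

ANSWER: 1


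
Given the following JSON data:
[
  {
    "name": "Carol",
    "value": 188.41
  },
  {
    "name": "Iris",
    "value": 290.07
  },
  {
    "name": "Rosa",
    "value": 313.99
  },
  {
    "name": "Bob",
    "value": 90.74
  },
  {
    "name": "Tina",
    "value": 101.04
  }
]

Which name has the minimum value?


Comparing values:
  Carol: 188.41
  Iris: 290.07
  Rosa: 313.99
  Bob: 90.74
  Tina: 101.04
Minimum: Bob (90.74)

ANSWER: Bob


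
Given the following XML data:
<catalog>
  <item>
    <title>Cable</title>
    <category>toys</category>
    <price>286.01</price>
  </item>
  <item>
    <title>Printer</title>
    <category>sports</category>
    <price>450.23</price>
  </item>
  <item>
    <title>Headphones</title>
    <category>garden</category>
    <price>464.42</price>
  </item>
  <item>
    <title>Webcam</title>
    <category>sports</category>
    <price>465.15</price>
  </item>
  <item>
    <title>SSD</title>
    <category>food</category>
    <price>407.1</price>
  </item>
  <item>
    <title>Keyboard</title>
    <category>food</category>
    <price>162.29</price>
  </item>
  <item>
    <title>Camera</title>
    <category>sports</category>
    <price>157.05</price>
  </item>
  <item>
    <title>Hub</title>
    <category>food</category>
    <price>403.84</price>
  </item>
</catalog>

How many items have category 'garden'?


Scanning <item> elements for <category>garden</category>:
  Item 3: Headphones -> MATCH
Count: 1

ANSWER: 1


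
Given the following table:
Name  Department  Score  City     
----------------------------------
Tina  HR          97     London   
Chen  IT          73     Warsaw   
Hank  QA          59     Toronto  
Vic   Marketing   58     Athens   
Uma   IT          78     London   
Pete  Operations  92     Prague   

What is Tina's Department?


Row 1: Tina
Department = HR

ANSWER: HR


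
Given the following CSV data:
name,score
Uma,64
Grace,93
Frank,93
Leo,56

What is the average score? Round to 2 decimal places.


Scores: 64, 93, 93, 56
Sum = 306
Count = 4
Average = 306 / 4 = 76.50

ANSWER: 76.50


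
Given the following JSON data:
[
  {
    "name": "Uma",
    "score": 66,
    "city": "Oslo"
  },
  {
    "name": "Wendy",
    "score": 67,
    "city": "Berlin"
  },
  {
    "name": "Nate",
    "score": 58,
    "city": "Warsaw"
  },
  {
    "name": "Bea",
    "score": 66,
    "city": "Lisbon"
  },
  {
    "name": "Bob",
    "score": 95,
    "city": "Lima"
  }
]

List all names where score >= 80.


Filtering records where score >= 80:
  Uma (score=66) -> no
  Wendy (score=67) -> no
  Nate (score=58) -> no
  Bea (score=66) -> no
  Bob (score=95) -> YES


ANSWER: Bob


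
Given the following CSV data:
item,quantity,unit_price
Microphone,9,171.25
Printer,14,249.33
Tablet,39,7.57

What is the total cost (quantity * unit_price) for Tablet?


Row: Tablet
quantity = 39
unit_price = 7.57
total = 39 * 7.57 = 295.23

ANSWER: 295.23


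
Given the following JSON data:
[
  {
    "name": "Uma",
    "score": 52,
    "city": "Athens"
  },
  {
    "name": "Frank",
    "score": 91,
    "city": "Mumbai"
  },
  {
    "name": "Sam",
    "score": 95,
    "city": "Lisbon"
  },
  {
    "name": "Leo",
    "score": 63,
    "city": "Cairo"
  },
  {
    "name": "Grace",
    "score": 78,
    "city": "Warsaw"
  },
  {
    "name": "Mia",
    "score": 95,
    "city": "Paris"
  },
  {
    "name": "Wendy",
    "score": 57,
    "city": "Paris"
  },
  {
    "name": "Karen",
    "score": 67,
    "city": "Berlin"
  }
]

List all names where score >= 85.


Filtering records where score >= 85:
  Uma (score=52) -> no
  Frank (score=91) -> YES
  Sam (score=95) -> YES
  Leo (score=63) -> no
  Grace (score=78) -> no
  Mia (score=95) -> YES
  Wendy (score=57) -> no
  Karen (score=67) -> no


ANSWER: Frank, Sam, Mia


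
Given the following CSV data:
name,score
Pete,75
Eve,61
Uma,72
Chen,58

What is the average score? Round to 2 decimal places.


Scores: 75, 61, 72, 58
Sum = 266
Count = 4
Average = 266 / 4 = 66.50

ANSWER: 66.50


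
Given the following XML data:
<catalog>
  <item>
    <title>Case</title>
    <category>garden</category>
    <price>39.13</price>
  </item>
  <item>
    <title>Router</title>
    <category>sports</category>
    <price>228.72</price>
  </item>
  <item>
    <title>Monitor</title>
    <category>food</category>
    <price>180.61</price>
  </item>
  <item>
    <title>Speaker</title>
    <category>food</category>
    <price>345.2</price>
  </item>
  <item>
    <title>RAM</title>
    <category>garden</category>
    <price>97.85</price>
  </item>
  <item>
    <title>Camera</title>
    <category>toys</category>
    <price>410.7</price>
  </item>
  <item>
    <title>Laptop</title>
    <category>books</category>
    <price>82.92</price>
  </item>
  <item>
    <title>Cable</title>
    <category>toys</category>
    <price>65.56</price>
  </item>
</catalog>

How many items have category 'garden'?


Scanning <item> elements for <category>garden</category>:
  Item 1: Case -> MATCH
  Item 5: RAM -> MATCH
Count: 2

ANSWER: 2


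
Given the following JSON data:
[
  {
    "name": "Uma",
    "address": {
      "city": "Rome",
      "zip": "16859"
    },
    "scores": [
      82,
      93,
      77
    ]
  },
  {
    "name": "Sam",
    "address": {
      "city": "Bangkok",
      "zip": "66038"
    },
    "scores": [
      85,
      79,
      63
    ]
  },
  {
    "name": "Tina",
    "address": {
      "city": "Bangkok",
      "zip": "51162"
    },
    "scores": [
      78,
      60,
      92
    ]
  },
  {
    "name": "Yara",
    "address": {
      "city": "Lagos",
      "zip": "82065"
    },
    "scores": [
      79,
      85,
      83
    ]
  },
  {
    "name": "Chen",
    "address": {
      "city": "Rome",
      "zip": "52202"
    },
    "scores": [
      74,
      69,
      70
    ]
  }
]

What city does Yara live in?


Path: records[3].address.city
Value: Lagos

ANSWER: Lagos


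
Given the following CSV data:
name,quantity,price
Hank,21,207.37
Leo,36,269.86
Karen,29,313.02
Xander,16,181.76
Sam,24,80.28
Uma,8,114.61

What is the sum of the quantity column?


Values in 'quantity' column:
  Row 1: 21
  Row 2: 36
  Row 3: 29
  Row 4: 16
  Row 5: 24
  Row 6: 8
Sum = 21 + 36 + 29 + 16 + 24 + 8 = 134

ANSWER: 134


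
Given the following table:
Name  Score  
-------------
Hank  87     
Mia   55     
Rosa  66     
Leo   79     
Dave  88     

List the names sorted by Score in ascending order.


Sorting by Score (ascending):
  Mia: 55
  Rosa: 66
  Leo: 79
  Hank: 87
  Dave: 88


ANSWER: Mia, Rosa, Leo, Hank, Dave


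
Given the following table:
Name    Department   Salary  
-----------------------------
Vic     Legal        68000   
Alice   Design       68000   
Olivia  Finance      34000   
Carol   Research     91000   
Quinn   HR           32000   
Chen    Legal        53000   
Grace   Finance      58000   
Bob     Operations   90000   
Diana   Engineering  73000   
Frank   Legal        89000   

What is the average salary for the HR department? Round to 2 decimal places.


HR department members:
  Quinn: 32000
Sum = 32000
Count = 1
Average = 32000 / 1 = 32000.00

ANSWER: 32000.00


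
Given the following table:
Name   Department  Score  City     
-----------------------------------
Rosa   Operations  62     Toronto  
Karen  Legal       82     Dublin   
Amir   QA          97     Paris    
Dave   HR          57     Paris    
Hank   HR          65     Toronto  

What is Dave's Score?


Row 4: Dave
Score = 57

ANSWER: 57


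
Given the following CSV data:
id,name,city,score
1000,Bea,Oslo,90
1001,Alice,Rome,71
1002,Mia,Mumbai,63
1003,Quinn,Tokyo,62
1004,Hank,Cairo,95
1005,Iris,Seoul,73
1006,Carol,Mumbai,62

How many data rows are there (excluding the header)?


Counting rows (excluding header):
Header: id,name,city,score
Data rows: 7

ANSWER: 7


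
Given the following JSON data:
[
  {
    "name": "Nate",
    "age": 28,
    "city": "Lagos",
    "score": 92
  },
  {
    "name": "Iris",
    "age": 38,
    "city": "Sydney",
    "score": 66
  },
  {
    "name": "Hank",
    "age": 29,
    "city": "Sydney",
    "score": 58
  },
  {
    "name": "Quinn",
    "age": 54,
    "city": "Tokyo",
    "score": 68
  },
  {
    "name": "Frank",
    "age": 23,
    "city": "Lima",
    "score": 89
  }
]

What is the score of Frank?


Looking up record where name = Frank
Record index: 4
Field 'score' = 89

ANSWER: 89


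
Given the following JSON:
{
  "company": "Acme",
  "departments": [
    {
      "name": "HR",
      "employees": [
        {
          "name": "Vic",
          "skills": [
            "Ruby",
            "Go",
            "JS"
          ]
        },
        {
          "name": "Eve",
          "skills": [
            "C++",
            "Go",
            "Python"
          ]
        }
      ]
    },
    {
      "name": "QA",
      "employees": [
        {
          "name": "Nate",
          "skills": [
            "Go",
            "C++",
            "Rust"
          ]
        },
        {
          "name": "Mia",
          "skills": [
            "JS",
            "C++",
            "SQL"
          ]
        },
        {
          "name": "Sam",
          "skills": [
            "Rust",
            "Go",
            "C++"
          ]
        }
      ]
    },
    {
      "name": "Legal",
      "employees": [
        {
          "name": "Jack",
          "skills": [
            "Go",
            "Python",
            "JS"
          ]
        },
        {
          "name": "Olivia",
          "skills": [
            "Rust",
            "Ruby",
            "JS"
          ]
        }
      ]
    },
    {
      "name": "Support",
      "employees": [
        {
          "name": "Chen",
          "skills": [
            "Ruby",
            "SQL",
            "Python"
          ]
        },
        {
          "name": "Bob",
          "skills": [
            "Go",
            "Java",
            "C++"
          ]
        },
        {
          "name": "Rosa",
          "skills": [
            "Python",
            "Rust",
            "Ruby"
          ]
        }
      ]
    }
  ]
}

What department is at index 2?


Path: departments[2].name
Value: Legal

ANSWER: Legal


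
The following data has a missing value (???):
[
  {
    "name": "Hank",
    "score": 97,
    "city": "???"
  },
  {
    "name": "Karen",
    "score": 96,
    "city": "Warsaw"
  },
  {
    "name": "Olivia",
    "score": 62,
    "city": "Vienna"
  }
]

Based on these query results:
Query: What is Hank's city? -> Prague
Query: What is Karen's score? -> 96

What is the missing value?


The missing value is Hank's city
From query: Hank's city = Prague

ANSWER: Prague


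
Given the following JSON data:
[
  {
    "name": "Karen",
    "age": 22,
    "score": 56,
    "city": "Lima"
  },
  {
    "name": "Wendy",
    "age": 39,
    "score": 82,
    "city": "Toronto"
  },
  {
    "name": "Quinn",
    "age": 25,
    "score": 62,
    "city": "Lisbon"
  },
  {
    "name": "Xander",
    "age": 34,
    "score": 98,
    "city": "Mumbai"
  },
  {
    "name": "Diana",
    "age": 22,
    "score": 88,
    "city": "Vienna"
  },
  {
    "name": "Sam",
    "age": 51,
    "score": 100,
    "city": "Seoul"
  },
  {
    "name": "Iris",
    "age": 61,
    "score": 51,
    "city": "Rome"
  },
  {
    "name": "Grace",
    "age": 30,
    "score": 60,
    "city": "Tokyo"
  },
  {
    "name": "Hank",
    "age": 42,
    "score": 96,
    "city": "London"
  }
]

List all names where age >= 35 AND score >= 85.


Checking both conditions:
  Karen (age=22, score=56) -> no
  Wendy (age=39, score=82) -> no
  Quinn (age=25, score=62) -> no
  Xander (age=34, score=98) -> no
  Diana (age=22, score=88) -> no
  Sam (age=51, score=100) -> YES
  Iris (age=61, score=51) -> no
  Grace (age=30, score=60) -> no
  Hank (age=42, score=96) -> YES


ANSWER: Sam, Hank


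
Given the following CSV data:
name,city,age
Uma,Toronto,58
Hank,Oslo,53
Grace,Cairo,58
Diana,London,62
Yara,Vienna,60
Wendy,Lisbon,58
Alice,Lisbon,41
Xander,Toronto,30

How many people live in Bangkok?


Scanning city column for 'Bangkok':
Total matches: 0

ANSWER: 0


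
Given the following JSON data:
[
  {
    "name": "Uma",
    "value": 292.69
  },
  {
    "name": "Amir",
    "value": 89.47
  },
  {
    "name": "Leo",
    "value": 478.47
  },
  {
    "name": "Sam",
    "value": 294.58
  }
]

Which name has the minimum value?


Comparing values:
  Uma: 292.69
  Amir: 89.47
  Leo: 478.47
  Sam: 294.58
Minimum: Amir (89.47)

ANSWER: Amir


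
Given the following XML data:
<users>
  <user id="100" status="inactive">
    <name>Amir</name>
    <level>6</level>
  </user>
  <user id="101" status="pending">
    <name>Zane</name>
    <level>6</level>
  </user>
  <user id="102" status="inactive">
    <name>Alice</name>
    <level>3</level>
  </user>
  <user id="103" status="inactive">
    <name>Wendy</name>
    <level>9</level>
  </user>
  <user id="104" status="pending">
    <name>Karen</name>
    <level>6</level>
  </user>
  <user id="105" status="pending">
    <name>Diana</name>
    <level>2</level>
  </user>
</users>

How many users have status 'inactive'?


Counting users with status='inactive':
  Amir (id=100) -> MATCH
  Alice (id=102) -> MATCH
  Wendy (id=103) -> MATCH
Count: 3

ANSWER: 3
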